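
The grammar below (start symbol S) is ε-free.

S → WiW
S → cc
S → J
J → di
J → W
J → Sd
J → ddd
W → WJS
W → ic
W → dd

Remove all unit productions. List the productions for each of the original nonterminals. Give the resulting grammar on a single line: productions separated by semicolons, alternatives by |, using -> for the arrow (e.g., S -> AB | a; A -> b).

Unit productions: J->W, S->J.
Unit pairs (A ⇒* B via units): (J,W), (S,J), (S,W).
S: inherits non-unit rules of {J, S, W} → Sd | WJS | WiW | cc | dd | ddd | di | ic.
J: inherits non-unit rules of {J, W} → Sd | WJS | dd | ddd | di | ic.
W: inherits non-unit rules of {W} → WJS | dd | ic.

S -> Sd | cc | dd | di | ic | WJS | WiW | ddd; J -> Sd | dd | di | ic | WJS | ddd; W -> dd | ic | WJS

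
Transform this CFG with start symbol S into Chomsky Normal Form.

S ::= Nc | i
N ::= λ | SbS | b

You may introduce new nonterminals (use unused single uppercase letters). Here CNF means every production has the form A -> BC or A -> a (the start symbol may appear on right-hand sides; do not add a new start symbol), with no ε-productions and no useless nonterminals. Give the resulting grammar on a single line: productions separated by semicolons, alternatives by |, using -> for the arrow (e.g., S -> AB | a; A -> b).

Nullable: {N}; after ε-elimination: S -> c | i | Nc; N -> b | SbS.
No unit productions to eliminate.
TERM: introduce A -> b, B -> c and substitute in every rule of length ≥2.
BIN: N -> SAS becomes N -> SC, C -> AS.

S -> c | i | NB; A -> b; B -> c; C -> AS; N -> b | SC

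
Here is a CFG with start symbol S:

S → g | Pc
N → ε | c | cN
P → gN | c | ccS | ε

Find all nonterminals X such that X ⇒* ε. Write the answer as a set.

{N, P}

Directly nullable (have an ε-rule): {N, P}.
Not nullable: S — each has a terminal in every rule's right-hand side or depends on a non-nullable symbol.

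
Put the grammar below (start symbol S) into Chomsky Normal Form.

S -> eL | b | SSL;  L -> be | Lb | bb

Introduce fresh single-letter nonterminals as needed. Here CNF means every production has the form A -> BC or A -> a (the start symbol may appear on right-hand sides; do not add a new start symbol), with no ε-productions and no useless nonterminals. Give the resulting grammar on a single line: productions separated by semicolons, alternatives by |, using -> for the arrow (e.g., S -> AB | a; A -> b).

No ε-productions.
No unit productions to eliminate.
TERM: introduce A -> b, B -> e and substitute in every rule of length ≥2.
BIN: S -> SSL becomes S -> SC, C -> SL.

S -> b | BL | SC; A -> b; B -> e; C -> SL; L -> AA | AB | LA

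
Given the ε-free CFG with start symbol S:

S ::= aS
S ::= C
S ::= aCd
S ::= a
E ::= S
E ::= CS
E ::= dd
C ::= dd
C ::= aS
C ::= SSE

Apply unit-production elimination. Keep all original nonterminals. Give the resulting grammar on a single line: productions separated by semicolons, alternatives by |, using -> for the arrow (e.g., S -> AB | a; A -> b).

Unit productions: E->S, S->C.
Unit pairs (A ⇒* B via units): (E,C), (E,S), (S,C).
S: inherits non-unit rules of {C, S} → SSE | a | aCd | aS | dd.
C: inherits non-unit rules of {C} → SSE | aS | dd.
E: inherits non-unit rules of {C, E, S} → CS | SSE | a | aCd | aS | dd.

S -> a | aS | dd | SSE | aCd; C -> aS | dd | SSE; E -> a | CS | aS | dd | SSE | aCd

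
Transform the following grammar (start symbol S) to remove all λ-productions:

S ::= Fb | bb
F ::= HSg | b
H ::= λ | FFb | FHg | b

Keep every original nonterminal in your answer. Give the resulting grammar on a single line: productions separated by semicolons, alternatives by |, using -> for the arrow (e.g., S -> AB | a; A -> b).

Nullable set: {H}.
F -> HSg: H nullable, giving HSg | Sg.
Drop H -> λ.
H -> FHg: H nullable, giving FHg | Fg.
Unchanged (no nullable symbols): S -> Fb; S -> bb; F -> b; H -> FFb; H -> b.

S -> Fb | bb; F -> b | Sg | HSg; H -> b | Fg | FFb | FHg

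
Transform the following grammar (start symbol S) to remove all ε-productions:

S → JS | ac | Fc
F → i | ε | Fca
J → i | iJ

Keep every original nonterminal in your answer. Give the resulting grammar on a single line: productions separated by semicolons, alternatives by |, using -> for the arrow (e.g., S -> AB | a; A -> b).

Nullable set: {F}.
S -> Fc: F nullable, giving Fc | c.
Drop F -> ε.
F -> Fca: F nullable, giving Fca | ca.
Unchanged (no nullable symbols): S -> JS; S -> ac; F -> i; J -> i; J -> iJ.

S -> c | Fc | JS | ac; F -> i | ca | Fca; J -> i | iJ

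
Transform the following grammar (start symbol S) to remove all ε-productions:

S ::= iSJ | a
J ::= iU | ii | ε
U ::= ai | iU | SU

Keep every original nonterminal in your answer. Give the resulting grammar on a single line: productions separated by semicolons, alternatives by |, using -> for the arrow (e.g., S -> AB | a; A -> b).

Nullable set: {J}.
S -> iSJ: J nullable, giving iS | iSJ.
Drop J -> ε.
Unchanged (no nullable symbols): S -> a; J -> iU; J -> ii; U -> SU; U -> ai; U -> iU.

S -> a | iS | iSJ; J -> iU | ii; U -> SU | ai | iU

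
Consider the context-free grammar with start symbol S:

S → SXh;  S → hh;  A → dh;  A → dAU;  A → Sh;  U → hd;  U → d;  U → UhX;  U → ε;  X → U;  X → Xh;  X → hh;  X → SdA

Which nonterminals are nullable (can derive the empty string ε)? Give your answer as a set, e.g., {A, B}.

Directly nullable (have an ε-rule): {U}.
X is nullable via X -> U (every symbol on the right is already known nullable).
Not nullable: A, S — each has a terminal in every rule's right-hand side or depends on a non-nullable symbol.

{U, X}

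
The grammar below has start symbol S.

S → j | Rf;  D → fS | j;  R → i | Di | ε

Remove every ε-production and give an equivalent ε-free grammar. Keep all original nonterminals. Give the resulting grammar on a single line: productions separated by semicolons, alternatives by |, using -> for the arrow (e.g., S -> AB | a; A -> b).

S -> f | j | Rf; D -> j | fS; R -> i | Di

Nullable set: {R}.
S -> Rf: R nullable, giving Rf | f.
Drop R -> ε.
Unchanged (no nullable symbols): S -> j; D -> fS; D -> j; R -> Di; R -> i.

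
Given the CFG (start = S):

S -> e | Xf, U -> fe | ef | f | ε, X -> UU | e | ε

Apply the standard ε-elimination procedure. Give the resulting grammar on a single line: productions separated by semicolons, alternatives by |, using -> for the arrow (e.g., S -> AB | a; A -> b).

Nullable set: {U, X}.
S -> Xf: X nullable, giving Xf | f.
Drop U -> ε.
Drop X -> ε.
X -> UU: U, U nullable, giving U | UU.
Unchanged (no nullable symbols): S -> e; U -> ef; U -> f; U -> fe; X -> e.

S -> e | f | Xf; U -> f | ef | fe; X -> U | e | UU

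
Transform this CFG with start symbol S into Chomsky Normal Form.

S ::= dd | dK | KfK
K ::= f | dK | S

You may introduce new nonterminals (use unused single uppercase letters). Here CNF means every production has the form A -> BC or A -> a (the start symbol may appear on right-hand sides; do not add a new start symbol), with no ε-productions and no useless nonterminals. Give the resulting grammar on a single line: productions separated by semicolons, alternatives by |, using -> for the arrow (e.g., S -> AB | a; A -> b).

S -> BB | BK | KD; A -> f; B -> d; C -> AK; D -> AK; K -> f | BB | BK | KC

No ε-productions.
After unit-elimination: S -> dK | dd | KfK; K -> f | dK | dd | KfK.
TERM: introduce B -> d, A -> f and substitute in every rule of length ≥2.
BIN: K -> KAK becomes K -> KC, C -> AK; S -> KAK becomes S -> KD, D -> AK.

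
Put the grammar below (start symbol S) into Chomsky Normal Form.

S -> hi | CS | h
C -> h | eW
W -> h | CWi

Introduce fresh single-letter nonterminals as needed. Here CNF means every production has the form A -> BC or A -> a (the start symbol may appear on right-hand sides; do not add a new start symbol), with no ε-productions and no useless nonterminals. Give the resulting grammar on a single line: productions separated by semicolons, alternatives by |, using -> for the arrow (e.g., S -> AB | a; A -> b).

S -> h | BD | CS; A -> e; B -> h; C -> h | AW; D -> i; E -> WD; W -> h | CE

No ε-productions.
No unit productions to eliminate.
TERM: introduce A -> e, B -> h, D -> i and substitute in every rule of length ≥2.
BIN: W -> CWD becomes W -> CE, E -> WD.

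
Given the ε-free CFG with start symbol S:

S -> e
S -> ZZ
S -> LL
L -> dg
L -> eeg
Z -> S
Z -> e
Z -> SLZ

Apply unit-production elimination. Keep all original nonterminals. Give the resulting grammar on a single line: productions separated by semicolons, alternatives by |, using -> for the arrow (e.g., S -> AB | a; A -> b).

Unit productions: Z->S.
Unit pairs (A ⇒* B via units): (Z,S).
S: inherits non-unit rules of {S} → LL | ZZ | e.
L: inherits non-unit rules of {L} → dg | eeg.
Z: inherits non-unit rules of {S, Z} → LL | SLZ | ZZ | e.

S -> e | LL | ZZ; L -> dg | eeg; Z -> e | LL | ZZ | SLZ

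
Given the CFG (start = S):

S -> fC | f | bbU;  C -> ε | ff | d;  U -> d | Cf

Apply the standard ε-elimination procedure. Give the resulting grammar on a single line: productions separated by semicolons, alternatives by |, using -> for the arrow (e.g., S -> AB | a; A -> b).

Nullable set: {C}.
S -> fC: C nullable, giving f | fC.
Drop C -> ε.
U -> Cf: C nullable, giving Cf | f.
Unchanged (no nullable symbols): S -> bbU; S -> f; C -> d; C -> ff; U -> d.

S -> f | fC | bbU; C -> d | ff; U -> d | f | Cf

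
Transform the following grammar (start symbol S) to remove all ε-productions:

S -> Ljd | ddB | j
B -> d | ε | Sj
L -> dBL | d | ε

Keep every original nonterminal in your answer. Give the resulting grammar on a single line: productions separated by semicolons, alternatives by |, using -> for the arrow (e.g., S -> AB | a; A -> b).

S -> j | dd | jd | Ljd | ddB; B -> d | Sj; L -> d | dB | dL | dBL

Nullable set: {B, L}.
S -> Ljd: L nullable, giving Ljd | jd.
S -> ddB: B nullable, giving dd | ddB.
Drop B -> ε.
Drop L -> ε.
L -> dBL: B, L nullable, giving d | dB | dBL | dL.
Unchanged (no nullable symbols): S -> j; B -> Sj; B -> d; L -> d.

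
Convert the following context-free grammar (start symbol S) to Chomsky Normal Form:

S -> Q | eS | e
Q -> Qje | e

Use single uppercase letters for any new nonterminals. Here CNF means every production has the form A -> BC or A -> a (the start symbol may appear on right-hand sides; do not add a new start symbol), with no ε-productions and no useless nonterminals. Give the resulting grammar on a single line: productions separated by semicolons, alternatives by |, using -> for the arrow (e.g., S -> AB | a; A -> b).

No ε-productions.
After unit-elimination: S -> e | eS | Qje; Q -> e | Qje.
TERM: introduce B -> e, A -> j and substitute in every rule of length ≥2.
BIN: Q -> QAB becomes Q -> QC, C -> AB; S -> QAB becomes S -> QD, D -> AB.

S -> e | BS | QD; A -> j; B -> e; C -> AB; D -> AB; Q -> e | QC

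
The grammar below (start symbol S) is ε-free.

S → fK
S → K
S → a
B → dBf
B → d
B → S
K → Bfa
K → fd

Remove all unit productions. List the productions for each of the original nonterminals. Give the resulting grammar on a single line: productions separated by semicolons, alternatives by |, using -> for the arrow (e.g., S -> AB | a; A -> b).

S -> a | fK | fd | Bfa; B -> a | d | fK | fd | Bfa | dBf; K -> fd | Bfa

Unit productions: B->S, S->K.
Unit pairs (A ⇒* B via units): (B,K), (B,S), (S,K).
S: inherits non-unit rules of {K, S} → Bfa | a | fK | fd.
B: inherits non-unit rules of {B, K, S} → Bfa | a | d | dBf | fK | fd.
K: inherits non-unit rules of {K} → Bfa | fd.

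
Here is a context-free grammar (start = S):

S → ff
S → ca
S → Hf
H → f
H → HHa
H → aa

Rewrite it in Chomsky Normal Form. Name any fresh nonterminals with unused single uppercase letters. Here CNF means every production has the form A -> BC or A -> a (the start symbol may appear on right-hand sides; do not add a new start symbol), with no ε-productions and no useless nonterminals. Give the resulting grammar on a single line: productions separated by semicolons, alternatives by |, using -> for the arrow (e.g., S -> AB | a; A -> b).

S -> BB | CA | HB; A -> a; B -> f; C -> c; D -> HA; H -> f | AA | HD

No ε-productions.
No unit productions to eliminate.
TERM: introduce A -> a, C -> c, B -> f and substitute in every rule of length ≥2.
BIN: H -> HHA becomes H -> HD, D -> HA.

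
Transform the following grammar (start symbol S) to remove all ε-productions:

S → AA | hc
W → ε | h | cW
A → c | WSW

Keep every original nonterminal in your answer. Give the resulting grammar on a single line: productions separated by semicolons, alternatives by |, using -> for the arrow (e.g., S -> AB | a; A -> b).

Nullable set: {W}.
A -> WSW: W, W nullable, giving S | SW | WS | WSW.
Drop W -> ε.
W -> cW: W nullable, giving c | cW.
Unchanged (no nullable symbols): S -> AA; S -> hc; A -> c; W -> h.

S -> AA | hc; A -> S | c | SW | WS | WSW; W -> c | h | cW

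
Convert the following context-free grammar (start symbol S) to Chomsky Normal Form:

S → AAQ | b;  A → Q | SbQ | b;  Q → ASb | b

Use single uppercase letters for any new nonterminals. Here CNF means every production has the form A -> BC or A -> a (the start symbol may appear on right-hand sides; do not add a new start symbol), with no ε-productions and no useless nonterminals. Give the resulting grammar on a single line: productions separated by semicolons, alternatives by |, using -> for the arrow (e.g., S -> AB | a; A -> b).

S -> b | AF; A -> b | AC | SD; B -> b; C -> SB; D -> BQ; E -> SB; F -> AQ; Q -> b | AE

No ε-productions.
After unit-elimination: S -> b | AAQ; A -> b | ASb | SbQ; Q -> b | ASb.
TERM: introduce B -> b and substitute in every rule of length ≥2.
BIN: A -> ASB becomes A -> AC, C -> SB; A -> SBQ becomes A -> SD, D -> BQ; Q -> ASB becomes Q -> AE, E -> SB; S -> AAQ becomes S -> AF, F -> AQ.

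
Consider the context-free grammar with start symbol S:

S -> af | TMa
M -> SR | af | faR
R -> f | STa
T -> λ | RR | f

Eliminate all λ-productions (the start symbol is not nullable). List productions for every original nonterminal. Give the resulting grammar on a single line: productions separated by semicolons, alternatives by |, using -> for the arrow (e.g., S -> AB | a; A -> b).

Nullable set: {T}.
S -> TMa: T nullable, giving Ma | TMa.
R -> STa: T nullable, giving STa | Sa.
Drop T -> λ.
Unchanged (no nullable symbols): S -> af; M -> SR; M -> af; M -> faR; R -> f; T -> RR; T -> f.

S -> Ma | af | TMa; M -> SR | af | faR; R -> f | Sa | STa; T -> f | RR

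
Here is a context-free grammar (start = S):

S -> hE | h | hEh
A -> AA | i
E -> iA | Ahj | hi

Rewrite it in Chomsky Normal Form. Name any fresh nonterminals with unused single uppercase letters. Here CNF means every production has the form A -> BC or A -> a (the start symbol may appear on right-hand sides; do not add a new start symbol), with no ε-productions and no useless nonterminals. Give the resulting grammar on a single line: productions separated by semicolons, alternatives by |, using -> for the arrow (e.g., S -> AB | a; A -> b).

S -> h | BE | BG; A -> i | AA; B -> h; C -> j; D -> i; E -> AF | BD | DA; F -> BC; G -> EB

No ε-productions.
No unit productions to eliminate.
TERM: introduce B -> h, D -> i, C -> j and substitute in every rule of length ≥2.
BIN: E -> ABC becomes E -> AF, F -> BC; S -> BEB becomes S -> BG, G -> EB.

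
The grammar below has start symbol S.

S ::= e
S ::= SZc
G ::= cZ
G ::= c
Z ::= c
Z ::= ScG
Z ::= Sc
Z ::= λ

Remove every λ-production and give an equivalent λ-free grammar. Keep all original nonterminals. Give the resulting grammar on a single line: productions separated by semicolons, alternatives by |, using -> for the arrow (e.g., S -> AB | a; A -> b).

Nullable set: {Z}.
S -> SZc: Z nullable, giving SZc | Sc.
G -> cZ: Z nullable, giving c | cZ.
Drop Z -> λ.
Unchanged (no nullable symbols): S -> e; G -> c; Z -> Sc; Z -> ScG; Z -> c.

S -> e | Sc | SZc; G -> c | cZ; Z -> c | Sc | ScG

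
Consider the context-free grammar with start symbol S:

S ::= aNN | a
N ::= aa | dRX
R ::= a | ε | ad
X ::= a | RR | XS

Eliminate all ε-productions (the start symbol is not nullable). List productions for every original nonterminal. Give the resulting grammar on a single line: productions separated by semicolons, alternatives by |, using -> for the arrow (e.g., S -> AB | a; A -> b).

Nullable set: {R, X}.
N -> dRX: R, X nullable, giving d | dR | dRX | dX.
Drop R -> ε.
X -> RR: R, R nullable, giving R | RR.
X -> XS: X nullable, giving S | XS.
Unchanged (no nullable symbols): S -> a; S -> aNN; N -> aa; R -> a; R -> ad; X -> a.

S -> a | aNN; N -> d | aa | dR | dX | dRX; R -> a | ad; X -> R | S | a | RR | XS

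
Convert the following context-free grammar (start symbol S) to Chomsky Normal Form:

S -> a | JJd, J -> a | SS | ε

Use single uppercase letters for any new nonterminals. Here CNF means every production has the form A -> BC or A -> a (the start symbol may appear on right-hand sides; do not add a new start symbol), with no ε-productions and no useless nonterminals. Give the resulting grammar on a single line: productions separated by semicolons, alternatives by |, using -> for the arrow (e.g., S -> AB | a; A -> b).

Nullable: {J}; after ε-elimination: S -> a | d | Jd | JJd; J -> a | SS.
No unit productions to eliminate.
TERM: introduce A -> d and substitute in every rule of length ≥2.
BIN: S -> JJA becomes S -> JB, B -> JA.

S -> a | d | JA | JB; A -> d; B -> JA; J -> a | SS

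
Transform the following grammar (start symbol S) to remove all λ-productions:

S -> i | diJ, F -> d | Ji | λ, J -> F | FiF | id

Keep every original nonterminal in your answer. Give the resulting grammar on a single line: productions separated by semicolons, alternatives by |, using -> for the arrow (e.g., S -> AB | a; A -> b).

S -> i | di | diJ; F -> d | i | Ji; J -> F | i | Fi | iF | id | FiF

Nullable set: {F, J}.
S -> diJ: J nullable, giving di | diJ.
Drop F -> λ.
F -> Ji: J nullable, giving Ji | i.
J -> F: F nullable, giving F.
J -> FiF: F, F nullable, giving Fi | FiF | i | iF.
Unchanged (no nullable symbols): S -> i; F -> d; J -> id.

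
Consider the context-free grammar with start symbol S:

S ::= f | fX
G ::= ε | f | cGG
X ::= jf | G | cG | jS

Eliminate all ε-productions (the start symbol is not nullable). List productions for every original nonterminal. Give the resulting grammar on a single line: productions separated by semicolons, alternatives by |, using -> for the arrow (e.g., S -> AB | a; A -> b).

Nullable set: {G, X}.
S -> fX: X nullable, giving f | fX.
Drop G -> ε.
G -> cGG: G, G nullable, giving c | cG | cGG.
X -> G: G nullable, giving G.
X -> cG: G nullable, giving c | cG.
Unchanged (no nullable symbols): S -> f; G -> f; X -> jS; X -> jf.

S -> f | fX; G -> c | f | cG | cGG; X -> G | c | cG | jS | jf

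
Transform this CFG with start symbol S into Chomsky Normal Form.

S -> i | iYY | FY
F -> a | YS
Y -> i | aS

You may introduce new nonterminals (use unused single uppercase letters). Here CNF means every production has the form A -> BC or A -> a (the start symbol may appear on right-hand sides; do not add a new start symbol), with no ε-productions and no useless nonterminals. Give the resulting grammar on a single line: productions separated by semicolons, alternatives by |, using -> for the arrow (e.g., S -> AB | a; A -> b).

No ε-productions.
No unit productions to eliminate.
TERM: introduce B -> a, A -> i and substitute in every rule of length ≥2.
BIN: S -> AYY becomes S -> AC, C -> YY.

S -> i | AC | FY; A -> i; B -> a; C -> YY; F -> a | YS; Y -> i | BS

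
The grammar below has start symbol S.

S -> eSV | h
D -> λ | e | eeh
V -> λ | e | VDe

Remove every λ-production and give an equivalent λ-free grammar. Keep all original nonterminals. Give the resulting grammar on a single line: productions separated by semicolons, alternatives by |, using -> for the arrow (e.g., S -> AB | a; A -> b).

Nullable set: {D, V}.
S -> eSV: V nullable, giving eS | eSV.
Drop D -> λ.
Drop V -> λ.
V -> VDe: V, D nullable, giving De | VDe | Ve | e.
Unchanged (no nullable symbols): S -> h; D -> e; D -> eeh; V -> e.

S -> h | eS | eSV; D -> e | eeh; V -> e | De | Ve | VDe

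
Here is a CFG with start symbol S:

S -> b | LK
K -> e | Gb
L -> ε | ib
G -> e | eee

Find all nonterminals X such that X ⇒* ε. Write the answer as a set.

Directly nullable (have an ε-rule): {L}.
Not nullable: G, K, S — each has a terminal in every rule's right-hand side or depends on a non-nullable symbol.

{L}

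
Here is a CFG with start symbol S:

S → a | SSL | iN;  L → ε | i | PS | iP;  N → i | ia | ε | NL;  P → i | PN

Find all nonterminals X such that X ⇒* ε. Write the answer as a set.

{L, N}

Directly nullable (have an ε-rule): {L, N}.
Not nullable: P, S — each has a terminal in every rule's right-hand side or depends on a non-nullable symbol.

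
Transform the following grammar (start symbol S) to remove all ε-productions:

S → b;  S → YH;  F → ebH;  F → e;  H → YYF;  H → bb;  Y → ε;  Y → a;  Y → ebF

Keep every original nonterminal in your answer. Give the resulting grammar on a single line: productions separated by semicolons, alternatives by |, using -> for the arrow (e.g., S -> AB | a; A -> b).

S -> H | b | YH; F -> e | ebH; H -> F | YF | bb | YYF; Y -> a | ebF

Nullable set: {Y}.
S -> YH: Y nullable, giving H | YH.
H -> YYF: Y, Y nullable, giving F | YF | YYF.
Drop Y -> ε.
Unchanged (no nullable symbols): S -> b; F -> e; F -> ebH; H -> bb; Y -> a; Y -> ebF.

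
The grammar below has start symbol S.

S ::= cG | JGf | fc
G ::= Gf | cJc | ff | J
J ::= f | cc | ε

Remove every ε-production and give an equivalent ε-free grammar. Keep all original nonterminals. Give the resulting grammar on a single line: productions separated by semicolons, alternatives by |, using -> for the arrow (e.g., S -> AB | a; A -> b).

Nullable set: {G, J}.
S -> JGf: J, G nullable, giving Gf | JGf | Jf | f.
S -> cG: G nullable, giving c | cG.
G -> Gf: G nullable, giving Gf | f.
G -> J: J nullable, giving J.
G -> cJc: J nullable, giving cJc | cc.
Drop J -> ε.
Unchanged (no nullable symbols): S -> fc; G -> ff; J -> cc; J -> f.

S -> c | f | Gf | Jf | cG | fc | JGf; G -> J | f | Gf | cc | ff | cJc; J -> f | cc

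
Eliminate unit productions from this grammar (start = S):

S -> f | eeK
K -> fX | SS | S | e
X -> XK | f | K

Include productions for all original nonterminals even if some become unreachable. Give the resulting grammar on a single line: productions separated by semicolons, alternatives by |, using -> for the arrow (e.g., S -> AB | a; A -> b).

S -> f | eeK; K -> e | f | SS | fX | eeK; X -> e | f | SS | XK | fX | eeK

Unit productions: K->S, X->K.
Unit pairs (A ⇒* B via units): (K,S), (X,K), (X,S).
S: inherits non-unit rules of {S} → eeK | f.
K: inherits non-unit rules of {K, S} → SS | e | eeK | f | fX.
X: inherits non-unit rules of {K, S, X} → SS | XK | e | eeK | f | fX.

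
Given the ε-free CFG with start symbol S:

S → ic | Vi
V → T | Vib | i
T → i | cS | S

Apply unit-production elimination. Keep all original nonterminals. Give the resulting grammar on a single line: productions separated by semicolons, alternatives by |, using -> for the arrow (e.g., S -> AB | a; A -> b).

S -> Vi | ic; T -> i | Vi | cS | ic; V -> i | Vi | cS | ic | Vib

Unit productions: T->S, V->T.
Unit pairs (A ⇒* B via units): (T,S), (V,S), (V,T).
S: inherits non-unit rules of {S} → Vi | ic.
T: inherits non-unit rules of {S, T} → Vi | cS | i | ic.
V: inherits non-unit rules of {S, T, V} → Vi | Vib | cS | i | ic.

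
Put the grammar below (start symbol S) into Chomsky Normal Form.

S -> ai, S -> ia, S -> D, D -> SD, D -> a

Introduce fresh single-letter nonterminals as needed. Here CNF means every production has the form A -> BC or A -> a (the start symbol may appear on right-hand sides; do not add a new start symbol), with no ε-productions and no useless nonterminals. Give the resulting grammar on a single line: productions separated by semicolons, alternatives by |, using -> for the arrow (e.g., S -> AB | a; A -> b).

No ε-productions.
After unit-elimination: S -> a | SD | ai | ia; D -> a | SD.
TERM: introduce A -> a, B -> i and substitute in every rule of length ≥2.

S -> a | AB | BA | SD; A -> a; B -> i; D -> a | SD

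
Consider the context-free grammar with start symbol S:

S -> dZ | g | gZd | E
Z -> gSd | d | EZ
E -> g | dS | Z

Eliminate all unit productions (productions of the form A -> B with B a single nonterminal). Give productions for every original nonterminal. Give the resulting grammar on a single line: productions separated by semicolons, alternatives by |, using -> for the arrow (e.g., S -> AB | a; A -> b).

S -> d | g | EZ | dS | dZ | gSd | gZd; E -> d | g | EZ | dS | gSd; Z -> d | EZ | gSd

Unit productions: E->Z, S->E.
Unit pairs (A ⇒* B via units): (E,Z), (S,E), (S,Z).
S: inherits non-unit rules of {E, S, Z} → EZ | d | dS | dZ | g | gSd | gZd.
E: inherits non-unit rules of {E, Z} → EZ | d | dS | g | gSd.
Z: inherits non-unit rules of {Z} → EZ | d | gSd.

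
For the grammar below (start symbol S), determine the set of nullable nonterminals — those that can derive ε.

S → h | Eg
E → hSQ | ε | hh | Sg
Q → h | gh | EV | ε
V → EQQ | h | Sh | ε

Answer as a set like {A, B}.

{E, Q, V}

Directly nullable (have an ε-rule): {E, Q, V}.
Not nullable: S — each has a terminal in every rule's right-hand side or depends on a non-nullable symbol.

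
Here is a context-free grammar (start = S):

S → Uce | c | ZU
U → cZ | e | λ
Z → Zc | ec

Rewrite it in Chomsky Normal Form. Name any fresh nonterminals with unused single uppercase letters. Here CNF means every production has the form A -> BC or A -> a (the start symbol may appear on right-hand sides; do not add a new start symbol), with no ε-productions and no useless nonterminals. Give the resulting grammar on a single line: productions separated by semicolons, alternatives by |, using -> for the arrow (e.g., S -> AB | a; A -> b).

S -> c | AB | BA | UC | ZA | ZU; A -> c; B -> e; C -> AB; U -> e | AZ; Z -> BA | ZA

Nullable: {U}; after ε-elimination: S -> Z | c | ZU | ce | Uce; U -> e | cZ; Z -> Zc | ec.
After unit-elimination: S -> c | ZU | Zc | ce | ec | Uce; U -> e | cZ; Z -> Zc | ec.
TERM: introduce A -> c, B -> e and substitute in every rule of length ≥2.
BIN: S -> UAB becomes S -> UC, C -> AB.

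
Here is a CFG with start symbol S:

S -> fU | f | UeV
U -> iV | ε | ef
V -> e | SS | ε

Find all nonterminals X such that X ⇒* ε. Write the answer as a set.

{U, V}

Directly nullable (have an ε-rule): {U, V}.
Not nullable: S — each has a terminal in every rule's right-hand side or depends on a non-nullable symbol.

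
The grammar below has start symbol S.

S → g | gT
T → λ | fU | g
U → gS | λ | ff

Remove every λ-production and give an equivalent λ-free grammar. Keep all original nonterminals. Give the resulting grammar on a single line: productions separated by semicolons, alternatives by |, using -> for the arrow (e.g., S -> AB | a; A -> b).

S -> g | gT; T -> f | g | fU; U -> ff | gS

Nullable set: {T, U}.
S -> gT: T nullable, giving g | gT.
Drop T -> λ.
T -> fU: U nullable, giving f | fU.
Drop U -> λ.
Unchanged (no nullable symbols): S -> g; T -> g; U -> ff; U -> gS.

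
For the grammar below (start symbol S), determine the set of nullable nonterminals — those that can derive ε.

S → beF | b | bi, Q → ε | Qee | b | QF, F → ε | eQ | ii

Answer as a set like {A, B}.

{F, Q}

Directly nullable (have an ε-rule): {F, Q}.
Not nullable: S — each has a terminal in every rule's right-hand side or depends on a non-nullable symbol.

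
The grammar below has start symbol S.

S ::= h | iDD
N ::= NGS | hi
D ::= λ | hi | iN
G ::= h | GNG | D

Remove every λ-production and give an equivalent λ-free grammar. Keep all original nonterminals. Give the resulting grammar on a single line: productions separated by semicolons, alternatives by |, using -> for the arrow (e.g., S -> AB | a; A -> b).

S -> h | i | iD | iDD; D -> hi | iN; G -> D | N | h | GN | NG | GNG; N -> NS | hi | NGS

Nullable set: {D, G}.
S -> iDD: D, D nullable, giving i | iD | iDD.
Drop D -> λ.
G -> D: D nullable, giving D.
G -> GNG: G, G nullable, giving GN | GNG | N | NG.
N -> NGS: G nullable, giving NGS | NS.
Unchanged (no nullable symbols): S -> h; D -> hi; D -> iN; G -> h; N -> hi.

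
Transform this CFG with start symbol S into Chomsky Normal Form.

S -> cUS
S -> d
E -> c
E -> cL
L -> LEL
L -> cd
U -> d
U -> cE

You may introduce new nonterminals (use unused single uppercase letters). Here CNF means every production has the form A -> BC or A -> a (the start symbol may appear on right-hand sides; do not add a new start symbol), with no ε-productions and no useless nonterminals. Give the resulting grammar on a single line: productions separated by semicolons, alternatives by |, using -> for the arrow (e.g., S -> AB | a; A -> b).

No ε-productions.
No unit productions to eliminate.
TERM: introduce A -> c, B -> d and substitute in every rule of length ≥2.
BIN: L -> LEL becomes L -> LC, C -> EL; S -> AUS becomes S -> AD, D -> US.

S -> d | AD; A -> c; B -> d; C -> EL; D -> US; E -> c | AL; L -> AB | LC; U -> d | AE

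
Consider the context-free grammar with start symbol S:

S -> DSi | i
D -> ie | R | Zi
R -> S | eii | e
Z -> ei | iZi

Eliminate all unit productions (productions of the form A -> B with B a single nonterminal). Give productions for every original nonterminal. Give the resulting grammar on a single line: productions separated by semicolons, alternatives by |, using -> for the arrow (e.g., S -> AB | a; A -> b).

S -> i | DSi; D -> e | i | Zi | ie | DSi | eii; R -> e | i | DSi | eii; Z -> ei | iZi

Unit productions: D->R, R->S.
Unit pairs (A ⇒* B via units): (D,R), (D,S), (R,S).
S: inherits non-unit rules of {S} → DSi | i.
D: inherits non-unit rules of {D, R, S} → DSi | Zi | e | eii | i | ie.
R: inherits non-unit rules of {R, S} → DSi | e | eii | i.
Z: inherits non-unit rules of {Z} → ei | iZi.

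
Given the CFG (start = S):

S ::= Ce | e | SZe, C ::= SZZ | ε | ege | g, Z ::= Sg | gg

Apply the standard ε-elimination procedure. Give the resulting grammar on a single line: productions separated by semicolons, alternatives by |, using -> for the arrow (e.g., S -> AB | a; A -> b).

S -> e | Ce | SZe; C -> g | SZZ | ege; Z -> Sg | gg

Nullable set: {C}.
S -> Ce: C nullable, giving Ce | e.
Drop C -> ε.
Unchanged (no nullable symbols): S -> SZe; S -> e; C -> SZZ; C -> ege; C -> g; Z -> Sg; Z -> gg.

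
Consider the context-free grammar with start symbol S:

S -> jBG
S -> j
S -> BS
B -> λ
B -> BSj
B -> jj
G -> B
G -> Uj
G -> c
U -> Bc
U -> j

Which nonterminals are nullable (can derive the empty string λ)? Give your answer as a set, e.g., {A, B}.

Directly nullable (have an ε-rule): {B}.
G is nullable via G -> B (every symbol on the right is already known nullable).
Not nullable: S, U — each has a terminal in every rule's right-hand side or depends on a non-nullable symbol.

{B, G}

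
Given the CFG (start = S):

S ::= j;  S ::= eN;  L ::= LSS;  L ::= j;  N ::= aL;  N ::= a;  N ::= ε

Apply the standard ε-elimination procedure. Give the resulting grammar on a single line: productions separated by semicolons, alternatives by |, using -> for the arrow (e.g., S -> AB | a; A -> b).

S -> e | j | eN; L -> j | LSS; N -> a | aL

Nullable set: {N}.
S -> eN: N nullable, giving e | eN.
Drop N -> ε.
Unchanged (no nullable symbols): S -> j; L -> LSS; L -> j; N -> a; N -> aL.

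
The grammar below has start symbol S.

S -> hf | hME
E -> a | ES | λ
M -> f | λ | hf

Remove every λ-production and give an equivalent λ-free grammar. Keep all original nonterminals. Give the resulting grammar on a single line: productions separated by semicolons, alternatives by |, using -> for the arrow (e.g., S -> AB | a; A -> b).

S -> h | hE | hM | hf | hME; E -> S | a | ES; M -> f | hf

Nullable set: {E, M}.
S -> hME: M, E nullable, giving h | hE | hM | hME.
Drop E -> λ.
E -> ES: E nullable, giving ES | S.
Drop M -> λ.
Unchanged (no nullable symbols): S -> hf; E -> a; M -> f; M -> hf.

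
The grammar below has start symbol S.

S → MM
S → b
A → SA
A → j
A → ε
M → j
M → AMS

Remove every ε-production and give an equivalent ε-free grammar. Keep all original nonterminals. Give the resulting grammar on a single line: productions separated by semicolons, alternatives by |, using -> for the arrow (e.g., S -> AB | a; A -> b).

S -> b | MM; A -> S | j | SA; M -> j | MS | AMS

Nullable set: {A}.
Drop A -> ε.
A -> SA: A nullable, giving S | SA.
M -> AMS: A nullable, giving AMS | MS.
Unchanged (no nullable symbols): S -> MM; S -> b; A -> j; M -> j.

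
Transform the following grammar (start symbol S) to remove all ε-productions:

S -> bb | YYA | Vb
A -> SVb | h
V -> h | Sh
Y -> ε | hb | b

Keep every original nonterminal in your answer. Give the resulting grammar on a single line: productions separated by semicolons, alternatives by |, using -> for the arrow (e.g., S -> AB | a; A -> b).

S -> A | Vb | YA | bb | YYA; A -> h | SVb; V -> h | Sh; Y -> b | hb

Nullable set: {Y}.
S -> YYA: Y, Y nullable, giving A | YA | YYA.
Drop Y -> ε.
Unchanged (no nullable symbols): S -> Vb; S -> bb; A -> SVb; A -> h; V -> Sh; V -> h; Y -> b; Y -> hb.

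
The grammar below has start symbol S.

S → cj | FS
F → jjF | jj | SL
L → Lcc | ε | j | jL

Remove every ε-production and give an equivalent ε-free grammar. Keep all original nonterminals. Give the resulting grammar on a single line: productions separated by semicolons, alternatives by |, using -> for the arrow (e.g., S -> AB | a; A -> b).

Nullable set: {L}.
F -> SL: L nullable, giving S | SL.
Drop L -> ε.
L -> Lcc: L nullable, giving Lcc | cc.
L -> jL: L nullable, giving j | jL.
Unchanged (no nullable symbols): S -> FS; S -> cj; F -> jj; F -> jjF; L -> j.

S -> FS | cj; F -> S | SL | jj | jjF; L -> j | cc | jL | Lcc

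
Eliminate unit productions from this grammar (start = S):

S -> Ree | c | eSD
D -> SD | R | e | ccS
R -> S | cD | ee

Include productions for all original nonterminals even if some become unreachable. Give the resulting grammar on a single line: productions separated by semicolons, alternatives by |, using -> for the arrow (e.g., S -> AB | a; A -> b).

Unit productions: D->R, R->S.
Unit pairs (A ⇒* B via units): (D,R), (D,S), (R,S).
S: inherits non-unit rules of {S} → Ree | c | eSD.
D: inherits non-unit rules of {D, R, S} → Ree | SD | c | cD | ccS | e | eSD | ee.
R: inherits non-unit rules of {R, S} → Ree | c | cD | eSD | ee.

S -> c | Ree | eSD; D -> c | e | SD | cD | ee | Ree | ccS | eSD; R -> c | cD | ee | Ree | eSD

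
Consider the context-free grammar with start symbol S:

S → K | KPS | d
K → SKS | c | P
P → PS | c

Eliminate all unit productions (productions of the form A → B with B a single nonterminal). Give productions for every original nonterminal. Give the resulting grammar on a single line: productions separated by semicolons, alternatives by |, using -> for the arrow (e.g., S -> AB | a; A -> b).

S -> c | d | PS | KPS | SKS; K -> c | PS | SKS; P -> c | PS

Unit productions: K->P, S->K.
Unit pairs (A ⇒* B via units): (K,P), (S,K), (S,P).
S: inherits non-unit rules of {K, P, S} → KPS | PS | SKS | c | d.
K: inherits non-unit rules of {K, P} → PS | SKS | c.
P: inherits non-unit rules of {P} → PS | c.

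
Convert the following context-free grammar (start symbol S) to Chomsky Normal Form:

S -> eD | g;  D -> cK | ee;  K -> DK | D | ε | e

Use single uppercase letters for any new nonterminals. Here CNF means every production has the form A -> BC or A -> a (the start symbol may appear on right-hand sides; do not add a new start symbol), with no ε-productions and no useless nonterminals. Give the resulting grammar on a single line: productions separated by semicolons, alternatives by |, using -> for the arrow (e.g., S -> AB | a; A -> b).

S -> g | BD; A -> c; B -> e; D -> c | AK | BB; K -> c | e | AK | BB | DK

Nullable: {K}; after ε-elimination: S -> g | eD; D -> c | cK | ee; K -> D | e | DK.
After unit-elimination: S -> g | eD; D -> c | cK | ee; K -> c | e | DK | cK | ee.
TERM: introduce A -> c, B -> e and substitute in every rule of length ≥2.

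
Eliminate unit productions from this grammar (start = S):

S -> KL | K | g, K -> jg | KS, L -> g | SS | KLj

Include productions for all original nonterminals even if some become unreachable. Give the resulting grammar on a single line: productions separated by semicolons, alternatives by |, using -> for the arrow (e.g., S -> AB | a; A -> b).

Unit productions: S->K.
Unit pairs (A ⇒* B via units): (S,K).
S: inherits non-unit rules of {K, S} → KL | KS | g | jg.
K: inherits non-unit rules of {K} → KS | jg.
L: inherits non-unit rules of {L} → KLj | SS | g.

S -> g | KL | KS | jg; K -> KS | jg; L -> g | SS | KLj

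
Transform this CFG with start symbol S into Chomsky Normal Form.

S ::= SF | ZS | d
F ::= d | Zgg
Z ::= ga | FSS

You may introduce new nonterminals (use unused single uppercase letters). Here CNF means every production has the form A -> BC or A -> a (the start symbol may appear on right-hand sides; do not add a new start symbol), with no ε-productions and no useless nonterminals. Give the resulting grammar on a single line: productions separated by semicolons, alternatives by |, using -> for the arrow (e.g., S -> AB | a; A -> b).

S -> d | SF | ZS; A -> g; B -> a; C -> AA; D -> SS; F -> d | ZC; Z -> AB | FD

No ε-productions.
No unit productions to eliminate.
TERM: introduce B -> a, A -> g and substitute in every rule of length ≥2.
BIN: F -> ZAA becomes F -> ZC, C -> AA; Z -> FSS becomes Z -> FD, D -> SS.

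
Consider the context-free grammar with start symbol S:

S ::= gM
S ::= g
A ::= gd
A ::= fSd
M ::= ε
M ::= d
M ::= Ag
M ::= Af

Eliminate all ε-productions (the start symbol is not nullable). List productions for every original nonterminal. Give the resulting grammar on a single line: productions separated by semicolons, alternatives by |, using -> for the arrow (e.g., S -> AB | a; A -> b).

Nullable set: {M}.
S -> gM: M nullable, giving g | gM.
Drop M -> ε.
Unchanged (no nullable symbols): S -> g; A -> fSd; A -> gd; M -> Af; M -> Ag; M -> d.

S -> g | gM; A -> gd | fSd; M -> d | Af | Ag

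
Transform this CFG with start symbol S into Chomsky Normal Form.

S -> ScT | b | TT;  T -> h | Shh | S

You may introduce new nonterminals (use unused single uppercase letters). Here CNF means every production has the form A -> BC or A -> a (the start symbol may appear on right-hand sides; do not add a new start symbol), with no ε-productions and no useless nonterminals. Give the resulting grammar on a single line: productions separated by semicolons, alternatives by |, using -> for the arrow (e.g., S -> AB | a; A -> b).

No ε-productions.
After unit-elimination: S -> b | TT | ScT; T -> b | h | TT | ScT | Shh.
TERM: introduce A -> c, B -> h and substitute in every rule of length ≥2.
BIN: S -> SAT becomes S -> SC, C -> AT; T -> SAT becomes T -> SD, D -> AT; T -> SBB becomes T -> SE, E -> BB.

S -> b | SC | TT; A -> c; B -> h; C -> AT; D -> AT; E -> BB; T -> b | h | SD | SE | TT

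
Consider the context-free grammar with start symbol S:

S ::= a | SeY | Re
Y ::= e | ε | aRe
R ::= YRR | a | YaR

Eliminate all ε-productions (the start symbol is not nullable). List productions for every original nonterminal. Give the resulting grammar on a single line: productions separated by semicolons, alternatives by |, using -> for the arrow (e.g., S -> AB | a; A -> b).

S -> a | Re | Se | SeY; R -> a | RR | aR | YRR | YaR; Y -> e | aRe

Nullable set: {Y}.
S -> SeY: Y nullable, giving Se | SeY.
R -> YRR: Y nullable, giving RR | YRR.
R -> YaR: Y nullable, giving YaR | aR.
Drop Y -> ε.
Unchanged (no nullable symbols): S -> Re; S -> a; R -> a; Y -> aRe; Y -> e.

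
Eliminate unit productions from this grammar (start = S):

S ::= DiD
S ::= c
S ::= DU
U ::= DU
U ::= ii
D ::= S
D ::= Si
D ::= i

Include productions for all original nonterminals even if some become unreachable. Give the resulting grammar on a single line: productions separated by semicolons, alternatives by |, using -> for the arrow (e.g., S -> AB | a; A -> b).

S -> c | DU | DiD; D -> c | i | DU | Si | DiD; U -> DU | ii

Unit productions: D->S.
Unit pairs (A ⇒* B via units): (D,S).
S: inherits non-unit rules of {S} → DU | DiD | c.
D: inherits non-unit rules of {D, S} → DU | DiD | Si | c | i.
U: inherits non-unit rules of {U} → DU | ii.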